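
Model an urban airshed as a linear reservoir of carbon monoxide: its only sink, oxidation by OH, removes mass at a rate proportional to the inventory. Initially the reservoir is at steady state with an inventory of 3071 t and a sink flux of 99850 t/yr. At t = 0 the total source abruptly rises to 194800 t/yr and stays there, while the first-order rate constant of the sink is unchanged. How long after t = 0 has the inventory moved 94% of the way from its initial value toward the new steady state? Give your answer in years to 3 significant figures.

τ = M₀/F₀ = 3071/99850 = 0.03076 yr.
The remaining gap fraction is e^(−t/τ); 94% covered ⇒ e^(−t/τ) = 0.0600.
t = −τ ln(0.0600) = 0.03076 × 2.813 = 0.08653 yr.

0.0865 yr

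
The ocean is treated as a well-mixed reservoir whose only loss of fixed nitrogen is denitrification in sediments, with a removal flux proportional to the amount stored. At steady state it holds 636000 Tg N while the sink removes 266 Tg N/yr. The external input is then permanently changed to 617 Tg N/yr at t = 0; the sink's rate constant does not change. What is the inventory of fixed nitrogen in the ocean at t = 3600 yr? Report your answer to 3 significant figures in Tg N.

The sink rate constant is k = F₀/M₀ = 266/636000 = 0.0004182 yr⁻¹.
Solving dM/dt = F₁ − kM with M(0) = M₀ gives M(t) = F₁/k + (M₀ − F₁/k)·e^(−kt).
F₁/k = 617/0.0004182 = 1.4752×10^6 Tg N; kt = 0.0004182 × 3600 = 1.506, e^(−kt) = 0.2219.
M(3600) = 1.4752×10^6 + (636000 − 1.4752×10^6) × 0.2219 = 1.4752×10^6 − 186200 = 1.2890×10^6 Tg N.

1.29×10^6 Tg N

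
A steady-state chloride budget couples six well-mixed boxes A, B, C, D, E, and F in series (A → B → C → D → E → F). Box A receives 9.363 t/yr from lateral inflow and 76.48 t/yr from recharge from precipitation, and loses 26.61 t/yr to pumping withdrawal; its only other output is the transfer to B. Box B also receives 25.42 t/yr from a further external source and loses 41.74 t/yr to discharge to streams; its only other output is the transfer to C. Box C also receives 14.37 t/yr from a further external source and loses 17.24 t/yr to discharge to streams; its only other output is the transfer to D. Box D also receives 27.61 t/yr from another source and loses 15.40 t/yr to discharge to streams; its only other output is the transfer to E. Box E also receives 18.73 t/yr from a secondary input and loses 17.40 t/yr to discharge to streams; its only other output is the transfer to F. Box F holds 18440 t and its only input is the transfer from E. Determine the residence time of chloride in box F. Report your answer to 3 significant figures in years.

344 yr

Box A: F(A→B) = (9.363 + 76.48) − 26.61 = 59.233 t/yr.
Box B: F(B→C) = (59.233 + 25.42) − 41.74 = 42.913 t/yr.
Box C: F(C→D) = (42.913 + 14.37) − 17.24 = 40.043 t/yr.
Box D: F(D→E) = (40.043 + 27.61) − 15.40 = 52.253 t/yr.
Box E: F(E→F) = (52.253 + 18.73) − 17.40 = 53.583 t/yr.
Box F throughput = its input = 53.583 t/yr; τ = 18440 / 53.583 = 344.1 yr.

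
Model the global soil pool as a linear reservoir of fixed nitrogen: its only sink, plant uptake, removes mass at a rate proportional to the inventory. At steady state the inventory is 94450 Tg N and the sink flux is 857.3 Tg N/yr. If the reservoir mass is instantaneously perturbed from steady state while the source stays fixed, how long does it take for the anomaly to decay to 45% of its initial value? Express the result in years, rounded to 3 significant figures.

For a linear reservoir the anomaly decays as exp(−t/τ) with τ = M/F = 94450/857.3 = 110.2 yr.
exp(−t/τ) = 0.45 ⇒ t = −τ ln(0.45) = 110.2 × 0.7985 = 87.97 yr.

88.0 yr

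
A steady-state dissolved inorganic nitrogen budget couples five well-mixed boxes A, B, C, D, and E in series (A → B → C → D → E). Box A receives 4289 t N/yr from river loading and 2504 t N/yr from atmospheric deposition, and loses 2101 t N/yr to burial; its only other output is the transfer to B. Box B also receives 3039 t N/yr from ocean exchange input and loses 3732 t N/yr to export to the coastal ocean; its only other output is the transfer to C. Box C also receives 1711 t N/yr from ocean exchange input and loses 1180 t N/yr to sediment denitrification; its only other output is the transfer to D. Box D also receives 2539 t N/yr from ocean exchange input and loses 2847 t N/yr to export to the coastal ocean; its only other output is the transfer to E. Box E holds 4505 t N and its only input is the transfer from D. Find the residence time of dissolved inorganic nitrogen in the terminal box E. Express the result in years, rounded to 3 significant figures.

1.07 yr

Box A: F(A→B) = (4289 + 2504) − 2101 = 4692.0 t N/yr.
Box B: F(B→C) = (4692.0 + 3039) − 3732 = 3999.0 t N/yr.
Box C: F(C→D) = (3999.0 + 1711) − 1180 = 4530.0 t N/yr.
Box D: F(D→E) = (4530.0 + 2539) − 2847 = 4222.0 t N/yr.
Box E throughput = its input = 4222.0 t N/yr; τ = 4505 / 4222.0 = 1.067 yr.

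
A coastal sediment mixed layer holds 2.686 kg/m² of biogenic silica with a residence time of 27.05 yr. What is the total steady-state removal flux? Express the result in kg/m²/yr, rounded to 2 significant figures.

0.099 kg/m²/yr

F = M / τ = 2.686 / 27.05 = 0.09930 kg/m²/yr.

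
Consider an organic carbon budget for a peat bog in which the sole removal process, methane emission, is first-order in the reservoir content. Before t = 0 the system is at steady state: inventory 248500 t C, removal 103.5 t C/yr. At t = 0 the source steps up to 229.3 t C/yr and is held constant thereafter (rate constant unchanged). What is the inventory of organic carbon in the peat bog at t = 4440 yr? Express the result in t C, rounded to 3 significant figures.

Residence time τ = M₀/F₀ = 2401 yr. The eventual steady state is M_∞ = M₀·(F₁/F₀) = 248500 × 229.3/103.5 = 550540 t C.
The anomaly ΔM(t) = M(t) − M_∞ decays as ΔM₀·e^(−t/τ) with ΔM₀ = 248500 − 550540 = −302000 t C.
At t = 4440 yr, e^(−t/τ) = e^(−1.849) = 0.1574, so ΔM = −47530 t C and M = 550540 − 47530 = 503010 t C.

503000 t C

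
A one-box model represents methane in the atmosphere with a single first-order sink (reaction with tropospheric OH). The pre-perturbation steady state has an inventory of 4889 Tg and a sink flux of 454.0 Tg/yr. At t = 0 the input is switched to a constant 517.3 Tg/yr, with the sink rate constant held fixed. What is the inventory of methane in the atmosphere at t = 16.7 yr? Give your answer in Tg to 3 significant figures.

τ = M₀/F₀ = 4889/454.0 = 10.77 yr; rate constant k = 1/τ.
New steady state M_∞ = F₁/k = F₁·τ = 517.3 × 10.77 = 5570.7 Tg.
M(t) = M_∞ + (M₀ − M_∞)·e^(−t/τ); t/τ = 16.7/10.77 = 1.551, so e^(−t/τ) = 0.2121.
M(t) = 5570.7 − 681.7 × 0.2121 = 5426.1 Tg.

5430 Tg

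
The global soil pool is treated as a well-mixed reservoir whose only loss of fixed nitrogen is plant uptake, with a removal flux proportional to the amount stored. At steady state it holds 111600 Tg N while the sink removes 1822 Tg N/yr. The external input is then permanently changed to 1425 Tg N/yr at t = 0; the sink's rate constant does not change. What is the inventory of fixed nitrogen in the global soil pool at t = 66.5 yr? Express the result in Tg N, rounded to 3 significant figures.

95500 Tg N

τ = M₀/F₀ = 111600/1822 = 61.25 yr; rate constant k = 1/τ.
New steady state M_∞ = F₁/k = F₁·τ = 1425 × 61.25 = 87283 Tg N.
M(t) = M_∞ + (M₀ − M_∞)·e^(−t/τ); t/τ = 66.5/61.25 = 1.086, so e^(−t/τ) = 0.3377.
M(t) = 87283 + 24320 × 0.3377 = 95494 Tg N.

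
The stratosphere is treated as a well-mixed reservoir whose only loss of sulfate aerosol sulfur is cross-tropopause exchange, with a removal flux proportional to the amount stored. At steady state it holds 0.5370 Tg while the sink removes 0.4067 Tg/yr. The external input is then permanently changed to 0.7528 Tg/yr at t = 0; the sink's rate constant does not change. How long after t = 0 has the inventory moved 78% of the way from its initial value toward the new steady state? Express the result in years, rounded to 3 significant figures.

τ = M₀/F₀ = 0.5370/0.4067 = 1.320 yr.
The remaining gap fraction is e^(−t/τ); 78% covered ⇒ e^(−t/τ) = 0.220.
t = −τ ln(0.220) = 1.320 × 1.514 = 1.999 yr.

2.00 yr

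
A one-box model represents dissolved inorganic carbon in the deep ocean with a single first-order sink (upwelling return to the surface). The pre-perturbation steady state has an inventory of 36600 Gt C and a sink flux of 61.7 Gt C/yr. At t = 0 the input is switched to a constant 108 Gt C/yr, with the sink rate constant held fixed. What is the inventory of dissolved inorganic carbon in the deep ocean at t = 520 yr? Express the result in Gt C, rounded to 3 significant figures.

52600 Gt C

τ = M₀/F₀ = 36600/61.7 = 593.2 yr; rate constant k = 1/τ.
New steady state M_∞ = F₁/k = F₁·τ = 108 × 593.2 = 64065 Gt C.
M(t) = M_∞ + (M₀ − M_∞)·e^(−t/τ); t/τ = 520/593.2 = 0.8766, so e^(−t/τ) = 0.4162.
M(t) = 64065 − 27460 × 0.4162 = 52634 Gt C.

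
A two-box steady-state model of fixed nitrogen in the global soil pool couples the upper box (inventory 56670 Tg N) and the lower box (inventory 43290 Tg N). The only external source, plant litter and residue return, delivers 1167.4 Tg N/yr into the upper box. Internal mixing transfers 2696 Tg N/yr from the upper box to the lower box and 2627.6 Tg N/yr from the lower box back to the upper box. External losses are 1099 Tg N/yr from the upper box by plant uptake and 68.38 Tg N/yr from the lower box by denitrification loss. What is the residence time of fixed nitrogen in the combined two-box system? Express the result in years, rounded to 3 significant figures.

Treat the two boxes together as one reservoir: the mixing fluxes between them are internal recycling, so τ = ΣM / Σ(external losses).
M_total = 56670 + 43290 = 99960 Tg N.
ΣF_external_out = 1099 + 68.38 = 1167.4 Tg N/yr.
τ = M_total / ΣF_ext = 99960 / 1167.4 = 85.63 yr.

85.6 yr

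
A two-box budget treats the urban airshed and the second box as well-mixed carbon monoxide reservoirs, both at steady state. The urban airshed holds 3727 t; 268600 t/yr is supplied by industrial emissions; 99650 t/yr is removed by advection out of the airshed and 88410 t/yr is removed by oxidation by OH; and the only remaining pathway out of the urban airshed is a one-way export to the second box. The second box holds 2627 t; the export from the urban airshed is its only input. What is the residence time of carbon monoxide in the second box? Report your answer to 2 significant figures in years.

0.033 yr

Balance the urban airshed: ΣF_in = 268600 t/yr.
Export to the second box = ΣF_in − (99650 + 88410) = 80540 t/yr.
At steady state the output of the second box equals its input, 80540 t/yr.
τ = M / F = 2627 / 80540 = 0.03262 yr.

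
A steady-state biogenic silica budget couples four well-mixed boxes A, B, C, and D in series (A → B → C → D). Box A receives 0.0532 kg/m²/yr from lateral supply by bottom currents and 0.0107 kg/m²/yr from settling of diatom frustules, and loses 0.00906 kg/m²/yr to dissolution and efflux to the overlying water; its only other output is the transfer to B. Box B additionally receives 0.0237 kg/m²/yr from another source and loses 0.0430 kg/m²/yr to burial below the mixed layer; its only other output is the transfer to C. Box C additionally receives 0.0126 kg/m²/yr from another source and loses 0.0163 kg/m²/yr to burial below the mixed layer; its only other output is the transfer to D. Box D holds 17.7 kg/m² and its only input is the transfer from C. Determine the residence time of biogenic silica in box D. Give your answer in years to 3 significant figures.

556 yr

Box A: F(A→B) = (0.0532 + 0.0107) − 0.00906 = 0.054840 kg/m²/yr.
Box B: F(B→C) = (0.054840 + 0.0237) − 0.0430 = 0.035540 kg/m²/yr.
Box C: F(C→D) = (0.035540 + 0.0126) − 0.0163 = 0.031840 kg/m²/yr.
Box D throughput = its input = 0.031840 kg/m²/yr; τ = 17.7 / 0.031840 = 555.9 yr.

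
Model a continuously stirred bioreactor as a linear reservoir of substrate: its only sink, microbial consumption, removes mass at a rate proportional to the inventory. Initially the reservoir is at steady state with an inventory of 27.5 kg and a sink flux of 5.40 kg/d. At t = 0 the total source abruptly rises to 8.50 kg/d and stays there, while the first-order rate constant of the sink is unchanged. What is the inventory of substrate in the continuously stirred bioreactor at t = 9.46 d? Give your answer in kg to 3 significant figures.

Residence time τ = M₀/F₀ = 5.093 d. The eventual steady state is M_∞ = M₀·(F₁/F₀) = 27.5 × 8.50/5.40 = 43.287 kg.
The anomaly ΔM(t) = M(t) − M_∞ decays as ΔM₀·e^(−t/τ) with ΔM₀ = 27.5 − 43.287 = −15.79 kg.
At t = 9.46 d, e^(−t/τ) = e^(−1.858) = 0.1560, so ΔM = −2.464 kg and M = 43.287 − 2.464 = 40.824 kg.

40.8 kg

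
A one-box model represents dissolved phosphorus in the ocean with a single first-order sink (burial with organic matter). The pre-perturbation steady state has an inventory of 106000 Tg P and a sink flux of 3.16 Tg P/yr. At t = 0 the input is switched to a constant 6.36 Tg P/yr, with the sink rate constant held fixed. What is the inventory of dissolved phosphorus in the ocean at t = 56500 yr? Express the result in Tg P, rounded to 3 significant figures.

193000 Tg P

Residence time τ = M₀/F₀ = 33540 yr. The eventual steady state is M_∞ = M₀·(F₁/F₀) = 106000 × 6.36/3.16 = 213340 Tg P.
The anomaly ΔM(t) = M(t) − M_∞ decays as ΔM₀·e^(−t/τ) with ΔM₀ = 106000 − 213340 = −107300 Tg P.
At t = 56500 yr, e^(−t/τ) = e^(−1.684) = 0.1856, so ΔM = −19920 Tg P and M = 213340 − 19920 = 193420 Tg P.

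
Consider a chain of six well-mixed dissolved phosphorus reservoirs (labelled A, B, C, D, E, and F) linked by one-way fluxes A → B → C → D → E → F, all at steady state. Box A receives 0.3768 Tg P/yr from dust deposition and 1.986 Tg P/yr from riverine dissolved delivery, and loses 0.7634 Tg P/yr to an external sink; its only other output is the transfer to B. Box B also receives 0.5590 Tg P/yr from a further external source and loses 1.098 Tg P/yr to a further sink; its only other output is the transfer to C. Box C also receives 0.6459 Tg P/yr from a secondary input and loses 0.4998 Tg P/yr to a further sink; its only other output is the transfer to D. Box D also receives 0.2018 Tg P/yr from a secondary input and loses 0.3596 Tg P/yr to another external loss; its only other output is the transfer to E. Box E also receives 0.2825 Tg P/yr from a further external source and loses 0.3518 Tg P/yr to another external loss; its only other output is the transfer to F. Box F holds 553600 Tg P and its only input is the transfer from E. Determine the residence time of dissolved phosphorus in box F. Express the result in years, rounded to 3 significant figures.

Box A: F(A→B) = (0.3768 + 1.986) − 0.7634 = 1.5994 Tg P/yr.
Box B: F(B→C) = (1.5994 + 0.5590) − 1.098 = 1.0604 Tg P/yr.
Box C: F(C→D) = (1.0604 + 0.6459) − 0.4998 = 1.2065 Tg P/yr.
Box D: F(D→E) = (1.2065 + 0.2018) − 0.3596 = 1.0487 Tg P/yr.
Box E: F(E→F) = (1.0487 + 0.2825) − 0.3518 = 0.97940 Tg P/yr.
Box F throughput = its input = 0.97940 Tg P/yr; τ = 553600 / 0.97940 = 565200 yr.

565000 yr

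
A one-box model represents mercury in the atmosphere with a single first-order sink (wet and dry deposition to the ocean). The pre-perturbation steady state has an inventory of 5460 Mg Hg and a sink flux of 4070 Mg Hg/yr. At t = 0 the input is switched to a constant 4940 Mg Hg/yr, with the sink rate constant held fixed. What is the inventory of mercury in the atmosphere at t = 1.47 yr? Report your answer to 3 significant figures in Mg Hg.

6240 Mg Hg

Residence time τ = M₀/F₀ = 1.342 yr. The eventual steady state is M_∞ = M₀·(F₁/F₀) = 5460 × 4940/4070 = 6627.1 Mg Hg.
The anomaly ΔM(t) = M(t) − M_∞ decays as ΔM₀·e^(−t/τ) with ΔM₀ = 5460 − 6627.1 = −1167 Mg Hg.
At t = 1.47 yr, e^(−t/τ) = e^(−1.096) = 0.3343, so ΔM = −390.1 Mg Hg and M = 6627.1 − 390.1 = 6237.0 Mg Hg.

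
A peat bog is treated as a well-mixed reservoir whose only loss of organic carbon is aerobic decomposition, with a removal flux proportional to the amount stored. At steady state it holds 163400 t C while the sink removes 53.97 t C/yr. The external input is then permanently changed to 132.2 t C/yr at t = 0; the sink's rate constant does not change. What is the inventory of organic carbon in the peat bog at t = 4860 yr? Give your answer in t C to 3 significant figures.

353000 t C

The sink rate constant is k = F₀/M₀ = 53.97/163400 = 0.0003303 yr⁻¹.
Solving dM/dt = F₁ − kM with M(0) = M₀ gives M(t) = F₁/k + (M₀ − F₁/k)·e^(−kt).
F₁/k = 132.2/0.0003303 = 400250 t C; kt = 0.0003303 × 4860 = 1.605, e^(−kt) = 0.2008.
M(4860) = 400250 + (163400 − 400250) × 0.2008 = 400250 − 47570 = 352680 t C.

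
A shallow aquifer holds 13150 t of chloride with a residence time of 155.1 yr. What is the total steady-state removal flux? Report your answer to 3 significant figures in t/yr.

F = M / τ = 13150 / 155.1 = 84.78 t/yr.

84.8 t/yr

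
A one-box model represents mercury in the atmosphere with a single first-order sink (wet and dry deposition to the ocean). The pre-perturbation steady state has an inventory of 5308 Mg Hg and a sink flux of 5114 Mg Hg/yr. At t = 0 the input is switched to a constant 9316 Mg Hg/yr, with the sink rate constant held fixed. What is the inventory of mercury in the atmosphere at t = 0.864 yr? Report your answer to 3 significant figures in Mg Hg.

τ = M₀/F₀ = 5308/5114 = 1.038 yr; rate constant k = 1/τ.
New steady state M_∞ = F₁/k = F₁·τ = 9316 × 1.038 = 9669.4 Mg Hg.
M(t) = M_∞ + (M₀ − M_∞)·e^(−t/τ); t/τ = 0.864/1.038 = 0.8324, so e^(−t/τ) = 0.4350.
M(t) = 9669.4 − 4361 × 0.4350 = 7772.2 Mg Hg.

7770 Mg Hg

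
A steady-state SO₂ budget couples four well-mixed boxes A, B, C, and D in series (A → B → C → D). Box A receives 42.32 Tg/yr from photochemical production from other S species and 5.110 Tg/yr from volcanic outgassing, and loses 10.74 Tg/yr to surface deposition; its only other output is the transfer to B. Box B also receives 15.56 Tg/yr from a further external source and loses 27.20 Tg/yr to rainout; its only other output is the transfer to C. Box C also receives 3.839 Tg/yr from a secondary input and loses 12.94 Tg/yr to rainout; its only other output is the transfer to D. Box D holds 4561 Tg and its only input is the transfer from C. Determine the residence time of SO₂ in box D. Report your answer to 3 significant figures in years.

286 yr

Box A: F(A→B) = (42.32 + 5.110) − 10.74 = 36.690 Tg/yr.
Box B: F(B→C) = (36.690 + 15.56) − 27.20 = 25.050 Tg/yr.
Box C: F(C→D) = (25.050 + 3.839) − 12.94 = 15.949 Tg/yr.
Box D throughput = its input = 15.949 Tg/yr; τ = 4561 / 15.949 = 286.0 yr.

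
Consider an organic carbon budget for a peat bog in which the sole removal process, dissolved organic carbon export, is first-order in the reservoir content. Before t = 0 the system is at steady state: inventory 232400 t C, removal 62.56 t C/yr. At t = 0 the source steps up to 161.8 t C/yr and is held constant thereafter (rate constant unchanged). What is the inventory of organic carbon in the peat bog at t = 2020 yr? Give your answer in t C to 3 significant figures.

Residence time τ = M₀/F₀ = 3715 yr. The eventual steady state is M_∞ = M₀·(F₁/F₀) = 232400 × 161.8/62.56 = 601060 t C.
The anomaly ΔM(t) = M(t) − M_∞ decays as ΔM₀·e^(−t/τ) with ΔM₀ = 232400 − 601060 = −368700 t C.
At t = 2020 yr, e^(−t/τ) = e^(−0.5438) = 0.5806, so ΔM = −214000 t C and M = 601060 − 214000 = 387030 t C.

387000 t C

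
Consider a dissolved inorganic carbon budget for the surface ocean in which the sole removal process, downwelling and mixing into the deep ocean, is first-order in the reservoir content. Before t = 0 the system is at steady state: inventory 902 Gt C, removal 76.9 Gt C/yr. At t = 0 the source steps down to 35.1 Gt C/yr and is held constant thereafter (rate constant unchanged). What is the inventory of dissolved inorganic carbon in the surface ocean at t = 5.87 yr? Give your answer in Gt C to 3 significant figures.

709 Gt C

τ = M₀/F₀ = 902/76.9 = 11.73 yr; rate constant k = 1/τ.
New steady state M_∞ = F₁/k = F₁·τ = 35.1 × 11.73 = 411.71 Gt C.
M(t) = M_∞ + (M₀ − M_∞)·e^(−t/τ); t/τ = 5.87/11.73 = 0.5004, so e^(−t/τ) = 0.6063.
M(t) = 411.71 + 490.3 × 0.6063 = 708.95 Gt C.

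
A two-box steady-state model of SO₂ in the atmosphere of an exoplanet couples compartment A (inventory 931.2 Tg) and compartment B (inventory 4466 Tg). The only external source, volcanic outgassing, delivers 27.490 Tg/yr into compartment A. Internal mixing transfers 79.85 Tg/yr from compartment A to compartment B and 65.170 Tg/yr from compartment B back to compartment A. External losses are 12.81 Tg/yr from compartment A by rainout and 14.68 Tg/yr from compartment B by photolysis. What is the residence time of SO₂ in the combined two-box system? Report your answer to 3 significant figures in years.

196 yr

For the system as a whole, the A↔B exchange is internal and contributes nothing to the throughput; only the external sinks remove mass.
M_total = 931.2 + 4466 = 5397.2 Tg.
ΣF_external_out = 12.81 + 14.68 = 27.490 Tg/yr.
τ = M_total / ΣF_ext = 5397.2 / 27.490 = 196.3 yr.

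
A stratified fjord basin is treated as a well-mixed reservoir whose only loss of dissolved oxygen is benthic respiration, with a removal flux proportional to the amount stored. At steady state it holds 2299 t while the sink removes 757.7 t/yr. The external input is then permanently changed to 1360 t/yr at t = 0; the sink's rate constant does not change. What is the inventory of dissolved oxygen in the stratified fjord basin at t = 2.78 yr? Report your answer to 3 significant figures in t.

3400 t

The sink rate constant is k = F₀/M₀ = 757.7/2299 = 0.3296 yr⁻¹.
Solving dM/dt = F₁ − kM with M(0) = M₀ gives M(t) = F₁/k + (M₀ − F₁/k)·e^(−kt).
F₁/k = 1360/0.3296 = 4126.5 t; kt = 0.3296 × 2.78 = 0.9162, e^(−kt) = 0.4000.
M(2.78) = 4126.5 + (2299 − 4126.5) × 0.4000 = 4126.5 − 731.0 = 3395.4 t.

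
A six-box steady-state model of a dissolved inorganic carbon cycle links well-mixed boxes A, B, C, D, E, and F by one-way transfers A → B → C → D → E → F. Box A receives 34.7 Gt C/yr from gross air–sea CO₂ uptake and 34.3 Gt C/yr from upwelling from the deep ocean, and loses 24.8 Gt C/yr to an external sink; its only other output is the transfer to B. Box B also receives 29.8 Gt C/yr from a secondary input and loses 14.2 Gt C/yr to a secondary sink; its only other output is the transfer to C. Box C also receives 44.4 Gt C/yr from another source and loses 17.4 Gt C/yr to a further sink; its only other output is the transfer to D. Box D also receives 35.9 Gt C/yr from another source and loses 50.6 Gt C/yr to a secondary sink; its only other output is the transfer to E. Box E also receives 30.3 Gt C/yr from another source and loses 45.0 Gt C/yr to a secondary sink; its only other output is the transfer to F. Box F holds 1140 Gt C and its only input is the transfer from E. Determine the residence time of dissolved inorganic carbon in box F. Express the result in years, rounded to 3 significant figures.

19.9 yr

Box A: F(A→B) = (34.7 + 34.3) − 24.8 = 44.200 Gt C/yr.
Box B: F(B→C) = (44.200 + 29.8) − 14.2 = 59.800 Gt C/yr.
Box C: F(C→D) = (59.800 + 44.4) − 17.4 = 86.800 Gt C/yr.
Box D: F(D→E) = (86.800 + 35.9) − 50.6 = 72.100 Gt C/yr.
Box E: F(E→F) = (72.100 + 30.3) − 45.0 = 57.400 Gt C/yr.
Box F throughput = its input = 57.400 Gt C/yr; τ = 1140 / 57.400 = 19.86 yr.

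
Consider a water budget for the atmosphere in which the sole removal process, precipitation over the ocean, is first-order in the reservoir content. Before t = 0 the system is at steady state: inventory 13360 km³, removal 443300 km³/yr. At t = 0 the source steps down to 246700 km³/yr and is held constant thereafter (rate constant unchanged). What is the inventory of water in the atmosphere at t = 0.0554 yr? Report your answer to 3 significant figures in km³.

Residence time τ = M₀/F₀ = 0.03014 yr. The eventual steady state is M_∞ = M₀·(F₁/F₀) = 13360 × 246700/443300 = 7434.9 km³.
The anomaly ΔM(t) = M(t) − M_∞ decays as ΔM₀·e^(−t/τ) with ΔM₀ = 13360 − 7434.9 = 5925 km³.
At t = 0.0554 yr, e^(−t/τ) = e^(−1.838) = 0.1591, so ΔM = 942.7 km³ and M = 7434.9 + 942.7 = 8377.6 km³.

8380 km³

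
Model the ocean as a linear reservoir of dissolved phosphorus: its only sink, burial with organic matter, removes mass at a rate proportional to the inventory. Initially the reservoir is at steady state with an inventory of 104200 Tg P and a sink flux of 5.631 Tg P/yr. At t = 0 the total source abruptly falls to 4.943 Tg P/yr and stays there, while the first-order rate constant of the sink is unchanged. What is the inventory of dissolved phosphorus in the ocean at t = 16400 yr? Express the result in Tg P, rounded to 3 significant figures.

The sink rate constant is k = F₀/M₀ = 5.631/104200 = 5.404×10^-5 yr⁻¹.
Solving dM/dt = F₁ − kM with M(0) = M₀ gives M(t) = F₁/k + (M₀ − F₁/k)·e^(−kt).
F₁/k = 4.943/5.404×10^-5 = 91469 Tg P; kt = 5.404×10^-5 × 16400 = 0.8863, e^(−kt) = 0.4122.
M(16400) = 91469 + (104200 − 91469) × 0.4122 = 91469 + 5248 = 96717 Tg P.

96700 Tg P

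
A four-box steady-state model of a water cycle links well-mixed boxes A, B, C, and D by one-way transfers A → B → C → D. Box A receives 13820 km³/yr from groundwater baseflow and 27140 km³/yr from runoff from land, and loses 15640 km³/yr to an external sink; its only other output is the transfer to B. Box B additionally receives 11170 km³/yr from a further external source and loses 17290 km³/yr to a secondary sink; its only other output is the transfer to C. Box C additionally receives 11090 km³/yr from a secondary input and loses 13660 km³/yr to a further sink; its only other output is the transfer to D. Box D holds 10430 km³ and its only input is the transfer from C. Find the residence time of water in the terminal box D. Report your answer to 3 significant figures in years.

Box A: F(A→B) = (13820 + 27140) − 15640 = 25320 km³/yr.
Box B: F(B→C) = (25320 + 11170) − 17290 = 19200 km³/yr.
Box C: F(C→D) = (19200 + 11090) − 13660 = 16630 km³/yr.
Box D throughput = its input = 16630 km³/yr; τ = 10430 / 16630 = 0.6272 yr.

0.627 yr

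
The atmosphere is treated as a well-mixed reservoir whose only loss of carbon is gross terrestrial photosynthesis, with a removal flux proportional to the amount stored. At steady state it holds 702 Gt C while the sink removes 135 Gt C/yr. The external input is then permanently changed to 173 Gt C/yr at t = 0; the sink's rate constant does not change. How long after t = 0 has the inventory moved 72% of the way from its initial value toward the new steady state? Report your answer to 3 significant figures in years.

6.62 yr

τ = M₀/F₀ = 702/135 = 5.200 yr.
The remaining gap fraction is e^(−t/τ); 72% covered ⇒ e^(−t/τ) = 0.280.
t = −τ ln(0.280) = 5.200 × 1.273 = 6.619 yr.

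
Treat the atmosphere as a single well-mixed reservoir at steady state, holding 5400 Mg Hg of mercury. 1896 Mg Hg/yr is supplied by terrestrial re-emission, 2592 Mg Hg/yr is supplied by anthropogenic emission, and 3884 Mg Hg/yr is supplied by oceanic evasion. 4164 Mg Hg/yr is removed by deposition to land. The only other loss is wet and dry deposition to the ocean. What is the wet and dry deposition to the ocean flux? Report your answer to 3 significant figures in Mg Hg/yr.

4210 Mg Hg/yr

At steady state ΣF_in = ΣF_out.
ΣF_in = 1896 + 2592 + 3884 = 8372.0 Mg Hg/yr.
Wet and dry deposition to the ocean flux = ΣF_in − (4164) = 8372.0 − 4164 = 4208 Mg Hg/yr.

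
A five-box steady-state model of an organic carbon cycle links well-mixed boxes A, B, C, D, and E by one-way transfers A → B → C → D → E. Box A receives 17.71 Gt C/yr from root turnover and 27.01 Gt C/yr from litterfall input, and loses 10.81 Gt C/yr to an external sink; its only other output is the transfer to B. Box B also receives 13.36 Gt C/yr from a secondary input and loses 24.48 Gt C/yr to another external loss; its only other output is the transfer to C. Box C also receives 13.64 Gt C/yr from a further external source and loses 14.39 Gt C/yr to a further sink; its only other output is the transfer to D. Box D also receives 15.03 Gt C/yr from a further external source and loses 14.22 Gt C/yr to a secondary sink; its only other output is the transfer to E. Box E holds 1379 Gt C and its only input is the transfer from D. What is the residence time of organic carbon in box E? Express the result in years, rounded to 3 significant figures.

60.4 yr

Box A: F(A→B) = (17.71 + 27.01) − 10.81 = 33.910 Gt C/yr.
Box B: F(B→C) = (33.910 + 13.36) − 24.48 = 22.790 Gt C/yr.
Box C: F(C→D) = (22.790 + 13.64) − 14.39 = 22.040 Gt C/yr.
Box D: F(D→E) = (22.040 + 15.03) − 14.22 = 22.850 Gt C/yr.
Box E throughput = its input = 22.850 Gt C/yr; τ = 1379 / 22.850 = 60.35 yr.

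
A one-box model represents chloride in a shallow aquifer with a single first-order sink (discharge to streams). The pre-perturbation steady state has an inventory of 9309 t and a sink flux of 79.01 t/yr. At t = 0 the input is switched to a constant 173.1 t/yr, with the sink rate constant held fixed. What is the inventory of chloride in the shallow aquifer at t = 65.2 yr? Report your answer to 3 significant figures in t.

The sink rate constant is k = F₀/M₀ = 79.01/9309 = 0.008487 yr⁻¹.
Solving dM/dt = F₁ − kM with M(0) = M₀ gives M(t) = F₁/k + (M₀ − F₁/k)·e^(−kt).
F₁/k = 173.1/0.008487 = 20395 t; kt = 0.008487 × 65.2 = 0.5534, e^(−kt) = 0.5750.
M(65.2) = 20395 + (9309 − 20395) × 0.5750 = 20395 − 6374 = 14020 t.

14000 t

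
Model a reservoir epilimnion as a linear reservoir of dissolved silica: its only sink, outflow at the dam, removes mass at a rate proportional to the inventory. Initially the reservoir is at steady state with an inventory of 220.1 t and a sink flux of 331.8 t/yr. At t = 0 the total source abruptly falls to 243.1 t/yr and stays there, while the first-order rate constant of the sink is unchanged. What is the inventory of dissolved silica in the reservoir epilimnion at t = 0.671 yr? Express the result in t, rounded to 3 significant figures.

183 t

Residence time τ = M₀/F₀ = 0.6634 yr. The eventual steady state is M_∞ = M₀·(F₁/F₀) = 220.1 × 243.1/331.8 = 161.26 t.
The anomaly ΔM(t) = M(t) − M_∞ decays as ΔM₀·e^(−t/τ) with ΔM₀ = 220.1 − 161.26 = 58.84 t.
At t = 0.671 yr, e^(−t/τ) = e^(−1.012) = 0.3637, so ΔM = 21.40 t and M = 161.26 + 21.40 = 182.66 t.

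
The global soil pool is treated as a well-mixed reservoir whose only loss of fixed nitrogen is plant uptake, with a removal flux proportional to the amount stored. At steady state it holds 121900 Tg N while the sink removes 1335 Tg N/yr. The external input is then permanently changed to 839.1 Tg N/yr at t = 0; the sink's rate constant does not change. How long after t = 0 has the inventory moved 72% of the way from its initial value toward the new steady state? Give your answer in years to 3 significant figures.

τ = M₀/F₀ = 121900/1335 = 91.31 yr.
The remaining gap fraction is e^(−t/τ); 72% covered ⇒ e^(−t/τ) = 0.280.
t = −τ ln(0.280) = 91.31 × 1.273 = 116.2 yr.

116 yr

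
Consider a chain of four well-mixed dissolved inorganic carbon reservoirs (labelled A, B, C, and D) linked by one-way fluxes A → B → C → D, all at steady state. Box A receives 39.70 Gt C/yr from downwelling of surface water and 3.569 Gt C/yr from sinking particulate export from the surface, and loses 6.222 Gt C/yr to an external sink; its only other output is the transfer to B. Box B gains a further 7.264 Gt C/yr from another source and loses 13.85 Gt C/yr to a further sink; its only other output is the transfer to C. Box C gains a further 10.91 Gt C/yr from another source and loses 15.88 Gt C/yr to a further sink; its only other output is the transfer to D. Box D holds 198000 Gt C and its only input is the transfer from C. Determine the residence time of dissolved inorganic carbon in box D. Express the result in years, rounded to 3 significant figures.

7770 yr

Box A: F(A→B) = (39.70 + 3.569) − 6.222 = 37.047 Gt C/yr.
Box B: F(B→C) = (37.047 + 7.264) − 13.85 = 30.461 Gt C/yr.
Box C: F(C→D) = (30.461 + 10.91) − 15.88 = 25.491 Gt C/yr.
Box D throughput = its input = 25.491 Gt C/yr; τ = 198000 / 25.491 = 7767 yr.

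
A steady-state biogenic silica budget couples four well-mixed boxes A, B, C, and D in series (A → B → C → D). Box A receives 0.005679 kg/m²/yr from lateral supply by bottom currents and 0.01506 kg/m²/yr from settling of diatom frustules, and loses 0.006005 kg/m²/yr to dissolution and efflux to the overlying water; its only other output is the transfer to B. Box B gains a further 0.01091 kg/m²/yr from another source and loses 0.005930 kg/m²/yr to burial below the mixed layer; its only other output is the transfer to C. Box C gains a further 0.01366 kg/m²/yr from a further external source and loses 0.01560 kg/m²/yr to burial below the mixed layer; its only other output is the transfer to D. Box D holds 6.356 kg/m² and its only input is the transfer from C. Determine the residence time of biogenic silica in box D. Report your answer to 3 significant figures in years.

Box A: F(A→B) = (0.005679 + 0.01506) − 0.006005 = 0.014734 kg/m²/yr.
Box B: F(B→C) = (0.014734 + 0.01091) − 0.005930 = 0.019714 kg/m²/yr.
Box C: F(C→D) = (0.019714 + 0.01366) − 0.01560 = 0.017774 kg/m²/yr.
Box D throughput = its input = 0.017774 kg/m²/yr; τ = 6.356 / 0.017774 = 357.6 yr.

358 yr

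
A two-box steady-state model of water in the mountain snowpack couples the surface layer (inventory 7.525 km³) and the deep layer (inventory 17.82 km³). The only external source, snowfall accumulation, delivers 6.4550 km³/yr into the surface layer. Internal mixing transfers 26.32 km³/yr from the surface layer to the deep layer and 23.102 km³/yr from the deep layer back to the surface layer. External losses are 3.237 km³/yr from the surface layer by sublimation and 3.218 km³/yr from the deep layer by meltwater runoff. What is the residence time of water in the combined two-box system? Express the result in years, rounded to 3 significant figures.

Residence time in the combined system uses the total inventory and the total *external* removal — internal exchanges between the two boxes cancel.
M_total = 7.525 + 17.82 = 25.345 km³.
ΣF_external_out = 3.237 + 3.218 = 6.4550 km³/yr.
τ = M_total / ΣF_ext = 25.345 / 6.4550 = 3.926 yr.

3.93 yr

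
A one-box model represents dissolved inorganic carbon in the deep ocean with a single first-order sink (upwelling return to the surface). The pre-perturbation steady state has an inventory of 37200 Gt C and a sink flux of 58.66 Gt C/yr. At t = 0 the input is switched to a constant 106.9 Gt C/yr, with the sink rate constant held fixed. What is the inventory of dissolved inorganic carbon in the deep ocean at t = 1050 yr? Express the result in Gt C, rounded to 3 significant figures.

The sink rate constant is k = F₀/M₀ = 58.66/37200 = 0.001577 yr⁻¹.
Solving dM/dt = F₁ − kM with M(0) = M₀ gives M(t) = F₁/k + (M₀ − F₁/k)·e^(−kt).
F₁/k = 106.9/0.001577 = 67792 Gt C; kt = 0.001577 × 1050 = 1.656, e^(−kt) = 0.1910.
M(1050) = 67792 + (37200 − 67792) × 0.1910 = 67792 − 5842 = 61950 Gt C.

62000 Gt C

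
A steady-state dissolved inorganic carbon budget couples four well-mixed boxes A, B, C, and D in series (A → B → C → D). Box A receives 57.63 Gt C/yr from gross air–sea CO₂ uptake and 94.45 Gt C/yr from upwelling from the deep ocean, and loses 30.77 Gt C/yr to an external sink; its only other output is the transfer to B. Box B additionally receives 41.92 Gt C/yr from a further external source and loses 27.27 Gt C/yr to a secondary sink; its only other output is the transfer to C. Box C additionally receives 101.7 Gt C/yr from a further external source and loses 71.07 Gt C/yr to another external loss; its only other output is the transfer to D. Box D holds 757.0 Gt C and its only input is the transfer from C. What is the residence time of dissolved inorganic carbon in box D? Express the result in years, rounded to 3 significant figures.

Box A: F(A→B) = (57.63 + 94.45) − 30.77 = 121.31 Gt C/yr.
Box B: F(B→C) = (121.31 + 41.92) − 27.27 = 135.96 Gt C/yr.
Box C: F(C→D) = (135.96 + 101.7) − 71.07 = 166.59 Gt C/yr.
Box D throughput = its input = 166.59 Gt C/yr; τ = 757.0 / 166.59 = 4.544 yr.

4.54 yr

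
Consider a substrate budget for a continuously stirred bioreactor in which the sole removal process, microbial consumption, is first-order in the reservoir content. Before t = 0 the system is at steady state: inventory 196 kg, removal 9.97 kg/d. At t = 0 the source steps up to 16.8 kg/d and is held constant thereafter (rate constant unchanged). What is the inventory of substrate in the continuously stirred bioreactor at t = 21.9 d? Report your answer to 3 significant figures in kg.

τ = M₀/F₀ = 196/9.97 = 19.66 d; rate constant k = 1/τ.
New steady state M_∞ = F₁/k = F₁·τ = 16.8 × 19.66 = 330.27 kg.
M(t) = M_∞ + (M₀ − M_∞)·e^(−t/τ); t/τ = 21.9/19.66 = 1.114, so e^(−t/τ) = 0.3282.
M(t) = 330.27 − 134.3 × 0.3282 = 286.20 kg.

286 kg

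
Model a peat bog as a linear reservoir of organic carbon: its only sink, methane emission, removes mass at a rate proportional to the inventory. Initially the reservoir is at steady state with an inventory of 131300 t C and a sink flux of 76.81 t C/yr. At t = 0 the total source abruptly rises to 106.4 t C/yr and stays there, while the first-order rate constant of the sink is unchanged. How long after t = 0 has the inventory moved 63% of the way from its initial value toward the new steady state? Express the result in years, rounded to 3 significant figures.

τ = M₀/F₀ = 131300/76.81 = 1709 yr.
The remaining gap fraction is e^(−t/τ); 63% covered ⇒ e^(−t/τ) = 0.370.
t = −τ ln(0.370) = 1709 × 0.9943 = 1700 yr.

1700 yr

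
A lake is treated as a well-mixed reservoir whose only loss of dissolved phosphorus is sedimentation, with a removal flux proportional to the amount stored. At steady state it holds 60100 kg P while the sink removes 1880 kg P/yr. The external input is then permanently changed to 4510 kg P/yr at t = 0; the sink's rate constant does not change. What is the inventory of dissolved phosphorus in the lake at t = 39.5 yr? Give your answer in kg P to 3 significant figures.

120000 kg P

τ = M₀/F₀ = 60100/1880 = 31.97 yr; rate constant k = 1/τ.
New steady state M_∞ = F₁/k = F₁·τ = 4510 × 31.97 = 144180 kg P.
M(t) = M_∞ + (M₀ − M_∞)·e^(−t/τ); t/τ = 39.5/31.97 = 1.236, so e^(−t/τ) = 0.2907.
M(t) = 144180 − 84080 × 0.2907 = 119740 kg P.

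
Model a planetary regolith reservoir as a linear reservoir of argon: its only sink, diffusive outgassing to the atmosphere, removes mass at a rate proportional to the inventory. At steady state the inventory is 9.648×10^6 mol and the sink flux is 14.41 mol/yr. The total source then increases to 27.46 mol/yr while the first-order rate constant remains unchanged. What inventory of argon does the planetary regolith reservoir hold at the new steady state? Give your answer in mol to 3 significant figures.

Rate constant k = F/M = 14.41 / 9.648×10^6 = 1.494×10^-6 yr⁻¹.
At the new steady state, source = k·M_new ⇒ M_new = 27.46 / 1.494×10^-6 = 1.839×10^7 mol.
(Equivalently M_new = M × F_new/F_old = 9.648×10^6 × 27.46/14.41.)

1.84×10^7 mol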